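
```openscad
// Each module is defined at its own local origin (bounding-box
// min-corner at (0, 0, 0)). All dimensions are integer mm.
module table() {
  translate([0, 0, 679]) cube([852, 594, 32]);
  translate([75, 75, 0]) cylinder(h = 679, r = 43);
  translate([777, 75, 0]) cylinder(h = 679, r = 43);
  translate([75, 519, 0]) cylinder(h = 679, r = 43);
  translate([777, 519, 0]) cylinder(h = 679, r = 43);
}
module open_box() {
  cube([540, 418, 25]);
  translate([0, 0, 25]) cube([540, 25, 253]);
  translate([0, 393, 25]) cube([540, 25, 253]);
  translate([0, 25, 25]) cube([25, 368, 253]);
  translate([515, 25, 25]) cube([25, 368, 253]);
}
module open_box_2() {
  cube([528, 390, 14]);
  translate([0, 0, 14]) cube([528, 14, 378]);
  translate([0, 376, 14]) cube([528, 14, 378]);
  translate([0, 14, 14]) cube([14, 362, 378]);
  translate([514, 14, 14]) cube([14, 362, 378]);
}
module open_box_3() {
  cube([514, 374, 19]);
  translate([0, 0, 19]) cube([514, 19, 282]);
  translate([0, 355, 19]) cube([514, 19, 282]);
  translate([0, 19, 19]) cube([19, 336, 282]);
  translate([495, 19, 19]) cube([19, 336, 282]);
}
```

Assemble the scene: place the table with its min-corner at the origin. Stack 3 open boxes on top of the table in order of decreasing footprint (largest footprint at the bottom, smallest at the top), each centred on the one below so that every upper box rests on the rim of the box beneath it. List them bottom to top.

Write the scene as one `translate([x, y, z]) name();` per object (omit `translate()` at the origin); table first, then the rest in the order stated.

table();
translate([156, 88, 711]) open_box();
translate([162, 102, 989]) open_box_2();
translate([169, 110, 1381]) open_box_3();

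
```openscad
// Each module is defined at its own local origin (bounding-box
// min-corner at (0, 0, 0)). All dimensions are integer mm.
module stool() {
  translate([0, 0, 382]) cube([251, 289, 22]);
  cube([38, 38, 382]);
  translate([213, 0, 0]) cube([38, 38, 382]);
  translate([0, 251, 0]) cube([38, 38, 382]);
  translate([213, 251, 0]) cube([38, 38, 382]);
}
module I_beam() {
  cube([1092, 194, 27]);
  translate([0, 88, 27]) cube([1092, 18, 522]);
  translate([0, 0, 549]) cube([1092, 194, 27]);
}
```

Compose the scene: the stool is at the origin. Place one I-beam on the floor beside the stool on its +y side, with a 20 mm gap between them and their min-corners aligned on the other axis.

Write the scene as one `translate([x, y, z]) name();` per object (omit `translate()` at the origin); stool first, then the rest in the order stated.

stool();
translate([0, 309, 0]) I_beam();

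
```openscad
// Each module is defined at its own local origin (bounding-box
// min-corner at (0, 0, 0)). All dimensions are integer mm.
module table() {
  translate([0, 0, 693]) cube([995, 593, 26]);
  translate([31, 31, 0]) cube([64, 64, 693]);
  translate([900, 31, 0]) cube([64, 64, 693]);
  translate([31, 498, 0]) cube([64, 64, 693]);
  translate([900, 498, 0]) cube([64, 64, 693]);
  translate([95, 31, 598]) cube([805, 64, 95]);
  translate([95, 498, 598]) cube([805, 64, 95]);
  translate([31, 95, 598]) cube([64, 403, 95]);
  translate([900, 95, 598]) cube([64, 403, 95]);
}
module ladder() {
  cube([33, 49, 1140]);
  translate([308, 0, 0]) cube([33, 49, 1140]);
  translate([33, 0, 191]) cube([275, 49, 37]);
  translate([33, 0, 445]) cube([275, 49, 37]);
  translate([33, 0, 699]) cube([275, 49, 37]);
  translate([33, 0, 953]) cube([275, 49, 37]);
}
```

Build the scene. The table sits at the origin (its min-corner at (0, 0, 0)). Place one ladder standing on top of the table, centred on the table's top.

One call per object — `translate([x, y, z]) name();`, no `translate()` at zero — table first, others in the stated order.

table();
translate([327, 272, 719]) ladder();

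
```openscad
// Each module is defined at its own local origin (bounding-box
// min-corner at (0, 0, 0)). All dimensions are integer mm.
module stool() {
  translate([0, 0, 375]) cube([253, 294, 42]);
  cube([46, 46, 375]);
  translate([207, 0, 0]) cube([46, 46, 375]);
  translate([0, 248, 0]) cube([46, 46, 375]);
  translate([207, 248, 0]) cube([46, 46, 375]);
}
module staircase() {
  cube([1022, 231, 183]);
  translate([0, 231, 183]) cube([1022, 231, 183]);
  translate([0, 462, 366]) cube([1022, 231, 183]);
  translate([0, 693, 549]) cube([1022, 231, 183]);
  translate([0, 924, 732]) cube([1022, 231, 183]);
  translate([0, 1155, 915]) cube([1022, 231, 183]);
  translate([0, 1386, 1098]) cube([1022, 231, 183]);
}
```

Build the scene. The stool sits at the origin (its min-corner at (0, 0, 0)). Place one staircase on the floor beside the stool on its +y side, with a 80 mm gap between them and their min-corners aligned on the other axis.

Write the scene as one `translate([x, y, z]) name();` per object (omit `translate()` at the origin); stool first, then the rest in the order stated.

stool();
translate([0, 374, 0]) staircase();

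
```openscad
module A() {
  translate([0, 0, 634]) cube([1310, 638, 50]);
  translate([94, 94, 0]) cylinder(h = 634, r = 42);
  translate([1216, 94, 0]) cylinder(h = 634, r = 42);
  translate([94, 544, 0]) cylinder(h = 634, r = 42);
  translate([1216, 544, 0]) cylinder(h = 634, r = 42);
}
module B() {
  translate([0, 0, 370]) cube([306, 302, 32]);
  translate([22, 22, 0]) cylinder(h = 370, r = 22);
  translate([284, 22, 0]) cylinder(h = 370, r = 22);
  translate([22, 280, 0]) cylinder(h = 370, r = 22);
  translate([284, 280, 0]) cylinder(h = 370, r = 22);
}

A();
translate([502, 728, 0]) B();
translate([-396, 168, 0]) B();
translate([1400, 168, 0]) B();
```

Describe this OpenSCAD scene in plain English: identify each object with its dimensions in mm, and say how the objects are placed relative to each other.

A is a table with a 1310×638 mm rectangular top, 50 mm thick, top surface at z = 684 mm, supported by four round legs of 84 mm diameter, each leg's bounding box inset 52 mm from the nearest pair of top edges, running from the floor.

B is a four-legged stool. The seat is a 306×302×32 mm slab whose top surface is at z = 402 mm; four round legs, each 44 mm in diameter, run from the floor (z = 0) to the underside of the seat, each leg's axis is inset half a diameter from the nearest pair of seat edges (so the leg's bounding box is flush with the corner).

Three stools sit around the table at the +y, −x, +x sides.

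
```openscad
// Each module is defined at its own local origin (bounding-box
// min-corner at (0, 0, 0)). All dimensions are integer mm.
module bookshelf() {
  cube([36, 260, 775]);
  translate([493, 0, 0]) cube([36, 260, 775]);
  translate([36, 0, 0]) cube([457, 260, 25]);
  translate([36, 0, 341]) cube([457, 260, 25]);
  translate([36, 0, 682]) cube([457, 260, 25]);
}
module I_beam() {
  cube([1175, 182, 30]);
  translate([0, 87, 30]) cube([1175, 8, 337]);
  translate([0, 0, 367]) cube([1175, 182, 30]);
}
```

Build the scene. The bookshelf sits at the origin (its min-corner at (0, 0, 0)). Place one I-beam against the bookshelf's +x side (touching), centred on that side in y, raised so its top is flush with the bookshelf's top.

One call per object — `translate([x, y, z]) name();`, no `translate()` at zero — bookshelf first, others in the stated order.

bookshelf();
translate([529, 39, 378]) I_beam();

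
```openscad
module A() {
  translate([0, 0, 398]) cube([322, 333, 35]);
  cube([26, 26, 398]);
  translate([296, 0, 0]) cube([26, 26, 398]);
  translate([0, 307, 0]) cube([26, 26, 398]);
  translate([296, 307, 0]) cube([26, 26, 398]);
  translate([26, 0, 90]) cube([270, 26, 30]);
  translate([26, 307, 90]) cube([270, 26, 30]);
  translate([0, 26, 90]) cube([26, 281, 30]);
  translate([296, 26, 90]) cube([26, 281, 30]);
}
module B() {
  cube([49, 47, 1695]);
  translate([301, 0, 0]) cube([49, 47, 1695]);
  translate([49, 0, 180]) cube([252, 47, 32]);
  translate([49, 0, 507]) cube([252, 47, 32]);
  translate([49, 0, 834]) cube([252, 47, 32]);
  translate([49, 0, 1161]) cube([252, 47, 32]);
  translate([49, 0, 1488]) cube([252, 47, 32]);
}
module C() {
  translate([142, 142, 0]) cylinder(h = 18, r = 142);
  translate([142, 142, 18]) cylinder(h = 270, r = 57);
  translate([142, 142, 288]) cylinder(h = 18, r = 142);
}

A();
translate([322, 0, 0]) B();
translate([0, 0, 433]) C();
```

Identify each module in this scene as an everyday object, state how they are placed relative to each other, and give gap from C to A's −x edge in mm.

The spool's min-x is at 0; the stool's min-x is 0; gap = 0 mm.

A is a stool. B is a ladder. C is a spool. The ladder is against the stool's +x side, with their −y faces flush. The spool is on top of the stool. The gap from the spool to the stool's −x edge is 0 mm.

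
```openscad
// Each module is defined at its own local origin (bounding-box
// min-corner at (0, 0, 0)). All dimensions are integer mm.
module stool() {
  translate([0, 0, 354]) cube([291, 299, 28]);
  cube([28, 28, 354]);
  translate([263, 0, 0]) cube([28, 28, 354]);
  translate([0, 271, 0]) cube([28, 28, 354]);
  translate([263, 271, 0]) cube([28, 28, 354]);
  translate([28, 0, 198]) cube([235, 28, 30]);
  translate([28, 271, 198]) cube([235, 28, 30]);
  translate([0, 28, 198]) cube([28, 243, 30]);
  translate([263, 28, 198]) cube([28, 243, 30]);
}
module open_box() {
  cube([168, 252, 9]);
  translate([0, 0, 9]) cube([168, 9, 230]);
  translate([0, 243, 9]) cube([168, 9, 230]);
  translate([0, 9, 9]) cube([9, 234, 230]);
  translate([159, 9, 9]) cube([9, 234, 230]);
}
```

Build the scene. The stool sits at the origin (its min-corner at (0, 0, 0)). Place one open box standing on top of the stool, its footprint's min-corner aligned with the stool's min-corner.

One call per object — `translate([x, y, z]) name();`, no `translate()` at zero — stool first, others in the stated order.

stool();
translate([0, 0, 382]) open_box();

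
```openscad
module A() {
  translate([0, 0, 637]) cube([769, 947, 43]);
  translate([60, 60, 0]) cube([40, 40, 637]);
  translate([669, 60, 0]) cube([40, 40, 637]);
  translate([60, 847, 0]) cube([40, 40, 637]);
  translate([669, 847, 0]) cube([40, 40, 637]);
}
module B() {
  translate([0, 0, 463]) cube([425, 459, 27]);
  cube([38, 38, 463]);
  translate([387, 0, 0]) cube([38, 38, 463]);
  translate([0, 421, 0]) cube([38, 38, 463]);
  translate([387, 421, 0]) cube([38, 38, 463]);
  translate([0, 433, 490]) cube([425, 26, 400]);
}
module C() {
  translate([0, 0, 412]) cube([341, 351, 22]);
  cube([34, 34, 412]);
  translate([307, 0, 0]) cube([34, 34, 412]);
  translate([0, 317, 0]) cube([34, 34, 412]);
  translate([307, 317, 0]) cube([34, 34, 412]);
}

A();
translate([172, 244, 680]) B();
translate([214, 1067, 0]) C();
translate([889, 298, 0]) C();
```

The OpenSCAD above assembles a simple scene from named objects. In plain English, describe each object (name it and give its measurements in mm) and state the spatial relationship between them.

A is a table with a 769×947 mm rectangular top, 43 mm thick, top surface at z = 680 mm, supported by four 40×40 mm square legs, each inset 60 mm from the nearest pair of top edges, running from the floor.

B is a chair. The seat is a 425×459×27 mm slab with its top at z = 490 mm, on four 38×38 mm corner legs (flush with the seat edges, standing on z = 0). A flat backrest 26 mm thick, 400 mm tall, spans the full seat width and rises from the seat top along its +y edge, rear face flush with the rear of the seat.

C is a simple wooden stool: a rectangular seat 341 mm (x) by 351 mm (y), 22 mm thick, top face at z = 434 mm, on four square legs, each 34×34 mm in cross-section. The legs rest on z = 0, each flush with a corner of the seat.

The chair is on top of the table, centred. Two stools sit around the table at the +y, +x sides.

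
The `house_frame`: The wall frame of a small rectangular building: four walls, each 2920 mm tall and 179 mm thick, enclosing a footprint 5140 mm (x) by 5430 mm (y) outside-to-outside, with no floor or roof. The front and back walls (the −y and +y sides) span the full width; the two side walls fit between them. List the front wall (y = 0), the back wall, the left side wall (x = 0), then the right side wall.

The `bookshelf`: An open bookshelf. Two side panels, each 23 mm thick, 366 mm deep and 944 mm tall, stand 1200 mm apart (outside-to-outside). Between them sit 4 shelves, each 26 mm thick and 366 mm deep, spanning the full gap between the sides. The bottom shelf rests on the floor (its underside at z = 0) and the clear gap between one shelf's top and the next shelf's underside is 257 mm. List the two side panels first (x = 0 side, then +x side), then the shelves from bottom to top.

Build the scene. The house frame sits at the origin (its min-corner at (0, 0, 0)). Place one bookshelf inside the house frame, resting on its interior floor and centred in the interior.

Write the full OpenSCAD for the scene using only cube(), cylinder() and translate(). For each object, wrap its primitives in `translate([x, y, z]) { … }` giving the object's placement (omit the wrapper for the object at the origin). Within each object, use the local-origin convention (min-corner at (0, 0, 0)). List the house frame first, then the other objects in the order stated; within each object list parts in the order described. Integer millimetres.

cube([5140, 179, 2920]);
translate([0, 5251, 0]) cube([5140, 179, 2920]);
translate([0, 179, 0]) cube([179, 5072, 2920]);
translate([4961, 179, 0]) cube([179, 5072, 2920]);
translate([1970, 2532, 0]) {
  cube([23, 366, 944]);
  translate([1177, 0, 0]) cube([23, 366, 944]);
  translate([23, 0, 0]) cube([1154, 366, 26]);
  translate([23, 0, 283]) cube([1154, 366, 26]);
  translate([23, 0, 566]) cube([1154, 366, 26]);
  translate([23, 0, 849]) cube([1154, 366, 26]);
}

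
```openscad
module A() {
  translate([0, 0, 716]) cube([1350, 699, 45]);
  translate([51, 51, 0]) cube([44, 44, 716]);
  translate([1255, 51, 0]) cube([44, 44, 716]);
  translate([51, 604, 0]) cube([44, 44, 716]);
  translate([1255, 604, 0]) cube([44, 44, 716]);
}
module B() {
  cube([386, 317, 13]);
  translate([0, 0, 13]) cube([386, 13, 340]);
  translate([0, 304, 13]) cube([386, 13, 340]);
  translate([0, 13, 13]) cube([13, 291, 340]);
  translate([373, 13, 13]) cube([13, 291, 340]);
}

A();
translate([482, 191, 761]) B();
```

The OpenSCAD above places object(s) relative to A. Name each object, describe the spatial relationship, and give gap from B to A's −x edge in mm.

The open box's min-x is at 482; the table's min-x is 0; gap = 482 mm.

A is a table. B is an open box. The open box is on top of the table, centred. The gap from the open box to the table's −x edge is 482 mm.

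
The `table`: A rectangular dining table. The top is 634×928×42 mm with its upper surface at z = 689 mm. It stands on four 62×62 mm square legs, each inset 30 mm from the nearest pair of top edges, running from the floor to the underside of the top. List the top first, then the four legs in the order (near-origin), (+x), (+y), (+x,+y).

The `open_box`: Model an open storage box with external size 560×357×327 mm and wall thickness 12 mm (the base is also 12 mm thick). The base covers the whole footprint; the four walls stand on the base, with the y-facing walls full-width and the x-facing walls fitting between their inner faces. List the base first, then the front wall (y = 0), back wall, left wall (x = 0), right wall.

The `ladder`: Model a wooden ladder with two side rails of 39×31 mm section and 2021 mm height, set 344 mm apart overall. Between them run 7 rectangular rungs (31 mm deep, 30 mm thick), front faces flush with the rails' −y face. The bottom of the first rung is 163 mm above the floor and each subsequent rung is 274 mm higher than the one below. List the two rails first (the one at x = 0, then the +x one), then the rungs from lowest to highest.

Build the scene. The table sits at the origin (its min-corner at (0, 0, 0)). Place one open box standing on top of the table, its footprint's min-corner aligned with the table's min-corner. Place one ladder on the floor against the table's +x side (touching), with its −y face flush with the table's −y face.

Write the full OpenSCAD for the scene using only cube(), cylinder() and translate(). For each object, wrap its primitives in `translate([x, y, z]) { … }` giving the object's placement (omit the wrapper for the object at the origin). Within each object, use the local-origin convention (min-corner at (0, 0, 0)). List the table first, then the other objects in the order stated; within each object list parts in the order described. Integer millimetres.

translate([0, 0, 647]) cube([634, 928, 42]);
translate([30, 30, 0]) cube([62, 62, 647]);
translate([542, 30, 0]) cube([62, 62, 647]);
translate([30, 836, 0]) cube([62, 62, 647]);
translate([542, 836, 0]) cube([62, 62, 647]);
translate([0, 0, 689]) {
  cube([560, 357, 12]);
  translate([0, 0, 12]) cube([560, 12, 315]);
  translate([0, 345, 12]) cube([560, 12, 315]);
  translate([0, 12, 12]) cube([12, 333, 315]);
  translate([548, 12, 12]) cube([12, 333, 315]);
}
translate([634, 0, 0]) {
  cube([39, 31, 2021]);
  translate([305, 0, 0]) cube([39, 31, 2021]);
  translate([39, 0, 163]) cube([266, 31, 30]);
  translate([39, 0, 437]) cube([266, 31, 30]);
  translate([39, 0, 711]) cube([266, 31, 30]);
  translate([39, 0, 985]) cube([266, 31, 30]);
  translate([39, 0, 1259]) cube([266, 31, 30]);
  translate([39, 0, 1533]) cube([266, 31, 30]);
  translate([39, 0, 1807]) cube([266, 31, 30]);
}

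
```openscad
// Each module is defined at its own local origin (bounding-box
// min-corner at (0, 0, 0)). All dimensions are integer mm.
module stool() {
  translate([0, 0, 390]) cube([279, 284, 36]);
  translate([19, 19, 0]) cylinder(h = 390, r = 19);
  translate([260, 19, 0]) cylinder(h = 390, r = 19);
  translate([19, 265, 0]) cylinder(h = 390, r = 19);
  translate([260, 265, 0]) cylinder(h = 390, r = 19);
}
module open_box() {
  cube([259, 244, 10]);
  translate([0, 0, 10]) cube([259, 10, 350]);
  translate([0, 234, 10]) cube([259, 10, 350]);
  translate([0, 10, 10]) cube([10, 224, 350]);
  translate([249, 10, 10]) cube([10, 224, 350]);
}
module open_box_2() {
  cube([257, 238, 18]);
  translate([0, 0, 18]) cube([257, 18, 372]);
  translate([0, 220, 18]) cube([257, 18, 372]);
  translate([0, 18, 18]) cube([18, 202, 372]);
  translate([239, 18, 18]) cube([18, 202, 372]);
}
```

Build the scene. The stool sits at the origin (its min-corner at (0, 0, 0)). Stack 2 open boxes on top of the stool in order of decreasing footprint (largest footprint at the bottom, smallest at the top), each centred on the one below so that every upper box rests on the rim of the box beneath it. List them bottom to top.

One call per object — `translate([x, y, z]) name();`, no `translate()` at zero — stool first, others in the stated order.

stool();
translate([10, 20, 426]) open_box();
translate([11, 23, 786]) open_box_2();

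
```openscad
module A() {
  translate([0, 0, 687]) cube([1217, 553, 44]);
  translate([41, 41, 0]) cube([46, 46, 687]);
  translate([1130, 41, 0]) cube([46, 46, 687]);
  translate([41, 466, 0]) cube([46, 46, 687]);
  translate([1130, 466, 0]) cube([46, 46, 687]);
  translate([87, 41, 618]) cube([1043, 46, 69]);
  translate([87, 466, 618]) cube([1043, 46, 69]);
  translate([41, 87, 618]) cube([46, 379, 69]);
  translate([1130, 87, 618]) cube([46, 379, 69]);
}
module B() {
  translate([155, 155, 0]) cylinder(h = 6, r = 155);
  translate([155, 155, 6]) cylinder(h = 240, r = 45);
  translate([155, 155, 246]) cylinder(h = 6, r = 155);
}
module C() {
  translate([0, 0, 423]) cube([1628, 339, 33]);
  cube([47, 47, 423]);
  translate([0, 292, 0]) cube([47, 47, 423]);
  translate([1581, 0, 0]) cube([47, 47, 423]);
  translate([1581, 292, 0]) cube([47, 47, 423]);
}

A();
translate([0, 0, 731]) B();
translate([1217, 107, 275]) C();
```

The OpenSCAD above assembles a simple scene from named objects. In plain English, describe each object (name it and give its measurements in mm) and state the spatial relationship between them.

A is a table: top 1217 mm (x) × 553 mm (y), 44 mm thick, upper face at z = 731 mm, on four 46×46 mm square legs, each inset 41 mm from the nearest pair of top edges, running from z = 0 to the bottom of the top. Four apron rails, 46 mm thick and 69 mm tall, run between adjacent legs with their top edges flush with the underside of the top and their outer faces flush with the legs' outer faces.

B is a spool: two coaxial disc flanges of radius 155 mm and thickness 6 mm, joined by a core cylinder of radius 45 mm and height 240 mm. The lower flange rests on z = 0 and the three cylinders share a vertical axis.

C is a long wooden bench with a 1628 mm (x) × 339 mm (y) seat, 33 mm thick, its top surface 456 mm above the floor. Four 47 mm square legs at the seat corners, flush with the edges, run from z = 0 to the seat underside.

The spool is on top of the table. The bench is beside the table with their tops flush at z = 731.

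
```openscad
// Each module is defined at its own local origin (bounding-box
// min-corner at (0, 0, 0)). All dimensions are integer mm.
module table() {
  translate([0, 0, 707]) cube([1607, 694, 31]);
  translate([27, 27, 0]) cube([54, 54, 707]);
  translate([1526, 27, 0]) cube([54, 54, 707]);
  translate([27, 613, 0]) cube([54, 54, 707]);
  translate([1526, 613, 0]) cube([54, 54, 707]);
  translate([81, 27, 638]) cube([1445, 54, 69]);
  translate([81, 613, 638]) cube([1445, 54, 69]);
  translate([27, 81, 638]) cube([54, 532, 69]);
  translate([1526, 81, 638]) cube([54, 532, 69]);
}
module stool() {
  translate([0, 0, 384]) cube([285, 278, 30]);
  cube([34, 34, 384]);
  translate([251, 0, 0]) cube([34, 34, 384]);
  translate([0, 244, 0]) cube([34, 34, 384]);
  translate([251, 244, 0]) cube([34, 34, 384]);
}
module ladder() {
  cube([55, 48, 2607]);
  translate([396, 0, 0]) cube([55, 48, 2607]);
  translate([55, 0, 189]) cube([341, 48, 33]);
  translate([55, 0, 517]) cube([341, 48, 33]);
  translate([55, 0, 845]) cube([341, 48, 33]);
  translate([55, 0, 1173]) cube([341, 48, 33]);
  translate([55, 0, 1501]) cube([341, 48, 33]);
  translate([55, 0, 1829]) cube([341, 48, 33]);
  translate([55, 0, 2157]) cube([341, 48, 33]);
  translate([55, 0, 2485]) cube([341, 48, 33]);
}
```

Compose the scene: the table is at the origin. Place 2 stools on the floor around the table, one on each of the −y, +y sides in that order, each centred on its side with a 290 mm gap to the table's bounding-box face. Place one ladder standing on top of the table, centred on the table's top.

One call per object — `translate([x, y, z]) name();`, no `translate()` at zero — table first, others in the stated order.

table();
translate([661, -568, 0]) stool();
translate([661, 984, 0]) stool();
translate([578, 323, 738]) ladder();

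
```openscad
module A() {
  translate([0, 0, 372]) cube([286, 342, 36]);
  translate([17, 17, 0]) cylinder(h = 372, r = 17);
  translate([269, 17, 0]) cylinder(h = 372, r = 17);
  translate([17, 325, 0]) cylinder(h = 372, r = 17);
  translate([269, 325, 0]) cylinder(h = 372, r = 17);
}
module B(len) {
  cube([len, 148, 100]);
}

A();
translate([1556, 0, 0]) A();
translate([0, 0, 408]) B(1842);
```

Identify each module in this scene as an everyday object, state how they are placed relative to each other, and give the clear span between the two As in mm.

A is a stool. B is a beam. A beam spans the tops of two stools. The clear span between the two stools is 1270 mm.

Second stool starts at x = 1556; first ends at x = 286; clear span = 1556 − 286 = 1270 mm.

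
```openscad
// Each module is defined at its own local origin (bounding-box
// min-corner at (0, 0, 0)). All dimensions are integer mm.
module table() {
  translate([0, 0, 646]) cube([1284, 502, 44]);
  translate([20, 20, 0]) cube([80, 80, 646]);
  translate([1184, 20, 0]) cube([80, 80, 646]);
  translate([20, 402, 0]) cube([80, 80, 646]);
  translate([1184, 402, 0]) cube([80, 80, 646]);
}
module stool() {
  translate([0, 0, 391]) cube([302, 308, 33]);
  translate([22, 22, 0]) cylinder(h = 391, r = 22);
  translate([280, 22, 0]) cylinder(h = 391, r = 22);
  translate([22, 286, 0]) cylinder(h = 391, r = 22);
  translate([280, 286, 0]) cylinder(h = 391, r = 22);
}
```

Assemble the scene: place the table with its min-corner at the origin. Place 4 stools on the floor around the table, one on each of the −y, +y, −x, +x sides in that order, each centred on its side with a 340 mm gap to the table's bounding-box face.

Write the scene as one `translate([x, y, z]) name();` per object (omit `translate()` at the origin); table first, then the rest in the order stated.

table();
translate([491, -648, 0]) stool();
translate([491, 842, 0]) stool();
translate([-642, 97, 0]) stool();
translate([1624, 97, 0]) stool();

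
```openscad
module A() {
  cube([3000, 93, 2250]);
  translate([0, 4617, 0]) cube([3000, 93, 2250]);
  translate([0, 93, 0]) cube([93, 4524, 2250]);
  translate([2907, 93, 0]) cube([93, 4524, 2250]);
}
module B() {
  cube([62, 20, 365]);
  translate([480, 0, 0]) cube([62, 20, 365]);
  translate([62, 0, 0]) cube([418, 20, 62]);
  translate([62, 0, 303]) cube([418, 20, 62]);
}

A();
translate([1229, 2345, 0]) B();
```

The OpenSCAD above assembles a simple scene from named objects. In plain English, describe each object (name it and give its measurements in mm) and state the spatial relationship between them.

A is the wall frame of a small rectangular building: four walls, each 2250 mm tall and 93 mm thick, enclosing a footprint 3000 mm (x) by 4710 mm (y) outside-to-outside, with no floor or roof. The front and back walls (the −y and +y sides) span the full width; the two side walls fit between them.

B is a rectangular picture frame lying in the x–z plane (depth along y). The opening is 418 mm wide (x) by 241 mm tall (z), surrounded by a border 62 mm wide on all four sides. The frame is 20 mm deep and is made of two full-height vertical stiles with two horizontal rails fitted between them.

The picture frame sits inside the house frame, centred.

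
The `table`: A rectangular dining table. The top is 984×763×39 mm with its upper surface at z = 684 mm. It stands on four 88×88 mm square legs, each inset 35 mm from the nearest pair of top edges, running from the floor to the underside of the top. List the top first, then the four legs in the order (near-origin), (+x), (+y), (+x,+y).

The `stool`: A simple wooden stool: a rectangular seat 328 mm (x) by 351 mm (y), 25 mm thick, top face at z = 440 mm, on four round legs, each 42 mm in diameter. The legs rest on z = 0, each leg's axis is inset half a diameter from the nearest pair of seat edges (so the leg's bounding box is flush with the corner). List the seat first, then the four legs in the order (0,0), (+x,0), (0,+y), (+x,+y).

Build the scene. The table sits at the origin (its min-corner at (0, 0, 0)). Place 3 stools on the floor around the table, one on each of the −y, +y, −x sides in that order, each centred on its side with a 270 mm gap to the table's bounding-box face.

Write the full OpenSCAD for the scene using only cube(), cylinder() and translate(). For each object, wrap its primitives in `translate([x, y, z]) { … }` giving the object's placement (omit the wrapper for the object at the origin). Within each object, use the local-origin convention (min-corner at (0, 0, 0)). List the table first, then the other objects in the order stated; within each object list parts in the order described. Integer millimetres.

translate([0, 0, 645]) cube([984, 763, 39]);
translate([35, 35, 0]) cube([88, 88, 645]);
translate([861, 35, 0]) cube([88, 88, 645]);
translate([35, 640, 0]) cube([88, 88, 645]);
translate([861, 640, 0]) cube([88, 88, 645]);
translate([328, -621, 0]) {
  translate([0, 0, 415]) cube([328, 351, 25]);
  translate([21, 21, 0]) cylinder(h = 415, r = 21);
  translate([307, 21, 0]) cylinder(h = 415, r = 21);
  translate([21, 330, 0]) cylinder(h = 415, r = 21);
  translate([307, 330, 0]) cylinder(h = 415, r = 21);
}
translate([328, 1033, 0]) {
  translate([0, 0, 415]) cube([328, 351, 25]);
  translate([21, 21, 0]) cylinder(h = 415, r = 21);
  translate([307, 21, 0]) cylinder(h = 415, r = 21);
  translate([21, 330, 0]) cylinder(h = 415, r = 21);
  translate([307, 330, 0]) cylinder(h = 415, r = 21);
}
translate([-598, 206, 0]) {
  translate([0, 0, 415]) cube([328, 351, 25]);
  translate([21, 21, 0]) cylinder(h = 415, r = 21);
  translate([307, 21, 0]) cylinder(h = 415, r = 21);
  translate([21, 330, 0]) cylinder(h = 415, r = 21);
  translate([307, 330, 0]) cylinder(h = 415, r = 21);
}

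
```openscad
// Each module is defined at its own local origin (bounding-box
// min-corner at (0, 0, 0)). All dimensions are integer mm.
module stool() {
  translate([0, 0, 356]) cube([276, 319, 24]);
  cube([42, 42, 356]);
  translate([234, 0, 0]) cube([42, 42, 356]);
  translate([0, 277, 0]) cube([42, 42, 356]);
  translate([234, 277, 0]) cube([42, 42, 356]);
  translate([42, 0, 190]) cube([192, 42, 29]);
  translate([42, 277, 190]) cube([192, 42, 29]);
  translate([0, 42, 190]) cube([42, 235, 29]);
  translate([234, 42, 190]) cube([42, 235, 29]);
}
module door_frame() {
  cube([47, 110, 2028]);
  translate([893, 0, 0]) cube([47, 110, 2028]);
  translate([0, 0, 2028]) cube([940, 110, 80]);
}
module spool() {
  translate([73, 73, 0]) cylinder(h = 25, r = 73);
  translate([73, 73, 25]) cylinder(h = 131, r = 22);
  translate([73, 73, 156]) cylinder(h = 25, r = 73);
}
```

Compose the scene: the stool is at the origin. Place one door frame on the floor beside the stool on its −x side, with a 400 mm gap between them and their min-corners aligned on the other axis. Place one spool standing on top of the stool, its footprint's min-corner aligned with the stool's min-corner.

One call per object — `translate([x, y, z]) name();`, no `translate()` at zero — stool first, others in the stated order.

stool();
translate([-1340, 0, 0]) door_frame();
translate([0, 0, 380]) spool();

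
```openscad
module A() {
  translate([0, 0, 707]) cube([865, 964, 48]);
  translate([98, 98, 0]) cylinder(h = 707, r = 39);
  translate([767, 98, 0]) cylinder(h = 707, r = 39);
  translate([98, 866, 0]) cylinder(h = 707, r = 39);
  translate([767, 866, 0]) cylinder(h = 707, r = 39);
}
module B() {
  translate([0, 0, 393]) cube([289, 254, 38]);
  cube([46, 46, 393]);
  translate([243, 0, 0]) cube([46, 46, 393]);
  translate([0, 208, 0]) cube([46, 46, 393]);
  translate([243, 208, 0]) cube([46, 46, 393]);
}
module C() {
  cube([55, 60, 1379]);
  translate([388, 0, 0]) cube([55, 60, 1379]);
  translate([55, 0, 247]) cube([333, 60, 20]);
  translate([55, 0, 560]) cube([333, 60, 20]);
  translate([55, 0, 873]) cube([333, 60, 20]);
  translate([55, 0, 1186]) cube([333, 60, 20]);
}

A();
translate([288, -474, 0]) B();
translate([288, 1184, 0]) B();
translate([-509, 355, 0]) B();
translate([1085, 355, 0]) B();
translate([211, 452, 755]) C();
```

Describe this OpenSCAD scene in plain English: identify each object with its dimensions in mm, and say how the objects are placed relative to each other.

A is a table with a 865×964 mm rectangular top, 48 mm thick, top surface at z = 755 mm, supported by four round legs of 78 mm diameter, each leg's bounding box inset 59 mm from the nearest pair of top edges, running from the floor.

B is a four-legged stool. The seat is 289×254 mm, 38 mm thick, top at z = 431 mm. It stands on four square legs, each 46×46 mm in cross-section, from z = 0 to the seat underside, each flush with a corner of the seat.

C is a straight ladder. Two 55×60 mm vertical rails, 1379 mm tall, stand 443 mm apart (outside-to-outside) with their front faces coplanar on the −y side. 4 rungs, each 60 mm deep and 20 mm tall, span between the inner faces of the rails, front faces flush with the rails. The lowest rung's underside is at z = 247 mm and rungs are spaced 313 mm apart (underside to underside).

Four stools sit around the table at the −y, +y, −x, +x sides. The ladder is on top of the table, centred.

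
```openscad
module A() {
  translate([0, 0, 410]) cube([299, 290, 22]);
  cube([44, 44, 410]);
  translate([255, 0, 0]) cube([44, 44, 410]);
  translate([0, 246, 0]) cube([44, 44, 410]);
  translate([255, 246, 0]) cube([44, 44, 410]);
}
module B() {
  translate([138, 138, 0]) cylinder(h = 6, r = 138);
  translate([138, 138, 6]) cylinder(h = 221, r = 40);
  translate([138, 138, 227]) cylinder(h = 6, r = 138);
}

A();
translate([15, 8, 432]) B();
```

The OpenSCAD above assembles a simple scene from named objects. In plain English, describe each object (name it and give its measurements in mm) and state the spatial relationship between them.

A is a four-legged stool. The seat is a 299×290×22 mm slab whose top surface is at z = 432 mm; four square legs, each 44×44 mm in cross-section, run from the floor (z = 0) to the underside of the seat, each flush with a corner of the seat.

B is a spool: two coaxial disc flanges of radius 138 mm and thickness 6 mm, joined by a core cylinder of radius 40 mm and height 221 mm. The lower flange rests on z = 0 and the three cylinders share a vertical axis.

The spool is on top of the stool.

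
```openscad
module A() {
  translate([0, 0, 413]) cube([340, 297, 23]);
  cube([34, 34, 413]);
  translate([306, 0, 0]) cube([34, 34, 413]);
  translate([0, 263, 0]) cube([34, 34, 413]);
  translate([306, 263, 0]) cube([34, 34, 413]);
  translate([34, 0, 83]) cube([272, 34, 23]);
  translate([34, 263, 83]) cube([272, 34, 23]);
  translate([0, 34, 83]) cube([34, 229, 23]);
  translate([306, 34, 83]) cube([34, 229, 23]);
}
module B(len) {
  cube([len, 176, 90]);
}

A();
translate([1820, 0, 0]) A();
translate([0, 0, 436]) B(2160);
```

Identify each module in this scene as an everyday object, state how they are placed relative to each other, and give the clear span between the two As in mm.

A is a stool. B is a beam. A beam spans the tops of two stools. The clear span between the two stools is 1480 mm.

Second stool starts at x = 1820; first ends at x = 340; clear span = 1820 − 340 = 1480 mm.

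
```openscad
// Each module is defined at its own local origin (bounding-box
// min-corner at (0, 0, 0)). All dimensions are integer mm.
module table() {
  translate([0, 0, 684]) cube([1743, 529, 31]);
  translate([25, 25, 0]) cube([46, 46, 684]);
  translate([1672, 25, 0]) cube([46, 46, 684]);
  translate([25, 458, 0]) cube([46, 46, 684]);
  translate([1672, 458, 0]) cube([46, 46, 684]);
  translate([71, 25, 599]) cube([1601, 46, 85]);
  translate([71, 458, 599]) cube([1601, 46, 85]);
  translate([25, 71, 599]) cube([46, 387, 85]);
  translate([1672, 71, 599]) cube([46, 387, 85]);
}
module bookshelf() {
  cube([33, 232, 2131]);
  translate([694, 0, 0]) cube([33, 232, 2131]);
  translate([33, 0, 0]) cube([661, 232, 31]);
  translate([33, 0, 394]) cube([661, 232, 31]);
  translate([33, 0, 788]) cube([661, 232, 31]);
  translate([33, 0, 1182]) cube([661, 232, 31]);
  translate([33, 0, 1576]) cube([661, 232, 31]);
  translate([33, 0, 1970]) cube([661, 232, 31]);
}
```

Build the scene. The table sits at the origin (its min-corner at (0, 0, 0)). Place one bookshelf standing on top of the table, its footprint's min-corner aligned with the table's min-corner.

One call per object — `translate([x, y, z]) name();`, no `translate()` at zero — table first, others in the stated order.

table();
translate([0, 0, 715]) bookshelf();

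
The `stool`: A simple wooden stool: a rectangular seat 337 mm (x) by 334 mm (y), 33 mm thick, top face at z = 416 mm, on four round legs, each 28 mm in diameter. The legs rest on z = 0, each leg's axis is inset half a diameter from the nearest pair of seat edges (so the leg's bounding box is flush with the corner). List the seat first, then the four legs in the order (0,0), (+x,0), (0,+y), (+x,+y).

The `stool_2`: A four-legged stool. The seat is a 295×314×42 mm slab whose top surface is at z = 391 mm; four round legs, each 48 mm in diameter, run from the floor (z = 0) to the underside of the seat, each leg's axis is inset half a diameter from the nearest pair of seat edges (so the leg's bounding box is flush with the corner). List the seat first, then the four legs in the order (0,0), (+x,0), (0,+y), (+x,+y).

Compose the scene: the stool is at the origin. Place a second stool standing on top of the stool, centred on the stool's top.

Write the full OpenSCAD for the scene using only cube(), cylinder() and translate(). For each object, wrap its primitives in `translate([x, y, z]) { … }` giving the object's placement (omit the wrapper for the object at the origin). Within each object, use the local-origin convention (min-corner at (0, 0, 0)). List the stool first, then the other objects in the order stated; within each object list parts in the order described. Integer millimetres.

translate([0, 0, 383]) cube([337, 334, 33]);
translate([14, 14, 0]) cylinder(h = 383, r = 14);
translate([323, 14, 0]) cylinder(h = 383, r = 14);
translate([14, 320, 0]) cylinder(h = 383, r = 14);
translate([323, 320, 0]) cylinder(h = 383, r = 14);
translate([21, 10, 416]) {
  translate([0, 0, 349]) cube([295, 314, 42]);
  translate([24, 24, 0]) cylinder(h = 349, r = 24);
  translate([271, 24, 0]) cylinder(h = 349, r = 24);
  translate([24, 290, 0]) cylinder(h = 349, r = 24);
  translate([271, 290, 0]) cylinder(h = 349, r = 24);
}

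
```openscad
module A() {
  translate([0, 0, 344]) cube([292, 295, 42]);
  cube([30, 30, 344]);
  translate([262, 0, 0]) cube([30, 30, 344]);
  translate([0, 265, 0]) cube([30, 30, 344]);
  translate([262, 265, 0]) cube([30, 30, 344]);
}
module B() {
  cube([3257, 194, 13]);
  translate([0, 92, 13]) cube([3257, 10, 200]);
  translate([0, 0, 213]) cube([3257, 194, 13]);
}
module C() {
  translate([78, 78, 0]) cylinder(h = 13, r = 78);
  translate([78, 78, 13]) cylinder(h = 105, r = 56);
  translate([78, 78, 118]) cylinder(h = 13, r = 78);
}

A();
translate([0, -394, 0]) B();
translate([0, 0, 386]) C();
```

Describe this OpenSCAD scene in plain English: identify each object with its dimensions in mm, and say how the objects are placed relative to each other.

A is a four-legged stool. The seat is a 292×295×42 mm slab whose top surface is at z = 386 mm; four square legs, each 30×30 mm in cross-section, run from the floor (z = 0) to the underside of the seat, each flush with a corner of the seat.

B is an I-beam lying along x, 3257 mm long. Overall section height 226 mm. Two flanges 194 mm wide (y) and 13 mm thick, one on the floor and one at the top; a web 10 mm thick runs between them, centred on the flange width.

C is a spool: two coaxial disc flanges of radius 78 mm and thickness 13 mm, joined by a core cylinder of radius 56 mm and height 105 mm. The lower flange rests on z = 0 and the three cylinders share a vertical axis.

The I-beam is on the floor beside the stool on its −y side. The spool is on top of the stool.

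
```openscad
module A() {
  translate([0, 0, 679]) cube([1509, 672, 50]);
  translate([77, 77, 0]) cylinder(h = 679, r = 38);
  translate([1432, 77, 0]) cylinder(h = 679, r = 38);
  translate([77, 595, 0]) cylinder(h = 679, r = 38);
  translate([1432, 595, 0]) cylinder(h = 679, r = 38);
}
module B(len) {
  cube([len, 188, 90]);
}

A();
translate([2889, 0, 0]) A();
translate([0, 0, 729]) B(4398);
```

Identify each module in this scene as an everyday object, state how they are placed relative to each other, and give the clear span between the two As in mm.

A is a table. B is a beam. A beam spans the tops of two tables. The clear span between the two tables is 1380 mm.

Second table starts at x = 2889; first ends at x = 1509; clear span = 2889 − 1509 = 1380 mm.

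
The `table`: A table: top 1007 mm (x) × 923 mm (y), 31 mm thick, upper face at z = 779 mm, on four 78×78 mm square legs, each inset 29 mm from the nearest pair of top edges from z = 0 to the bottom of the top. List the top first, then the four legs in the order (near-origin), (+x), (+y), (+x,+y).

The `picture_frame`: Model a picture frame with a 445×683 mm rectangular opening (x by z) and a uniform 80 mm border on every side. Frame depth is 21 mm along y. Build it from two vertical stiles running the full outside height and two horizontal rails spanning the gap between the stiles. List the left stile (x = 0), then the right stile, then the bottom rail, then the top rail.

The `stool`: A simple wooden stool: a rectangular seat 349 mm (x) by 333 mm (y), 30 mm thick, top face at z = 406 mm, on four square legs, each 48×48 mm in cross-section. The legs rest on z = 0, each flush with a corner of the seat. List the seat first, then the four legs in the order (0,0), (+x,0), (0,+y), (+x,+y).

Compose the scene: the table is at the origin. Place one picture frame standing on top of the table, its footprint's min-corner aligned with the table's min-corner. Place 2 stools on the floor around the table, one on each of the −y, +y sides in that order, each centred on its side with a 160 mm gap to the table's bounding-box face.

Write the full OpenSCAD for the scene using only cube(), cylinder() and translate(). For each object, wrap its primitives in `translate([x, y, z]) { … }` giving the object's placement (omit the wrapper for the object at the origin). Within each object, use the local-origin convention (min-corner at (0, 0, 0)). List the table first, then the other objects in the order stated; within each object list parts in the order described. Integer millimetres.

translate([0, 0, 748]) cube([1007, 923, 31]);
translate([29, 29, 0]) cube([78, 78, 748]);
translate([900, 29, 0]) cube([78, 78, 748]);
translate([29, 816, 0]) cube([78, 78, 748]);
translate([900, 816, 0]) cube([78, 78, 748]);
translate([0, 0, 779]) {
  cube([80, 21, 843]);
  translate([525, 0, 0]) cube([80, 21, 843]);
  translate([80, 0, 0]) cube([445, 21, 80]);
  translate([80, 0, 763]) cube([445, 21, 80]);
}
translate([329, -493, 0]) {
  translate([0, 0, 376]) cube([349, 333, 30]);
  cube([48, 48, 376]);
  translate([301, 0, 0]) cube([48, 48, 376]);
  translate([0, 285, 0]) cube([48, 48, 376]);
  translate([301, 285, 0]) cube([48, 48, 376]);
}
translate([329, 1083, 0]) {
  translate([0, 0, 376]) cube([349, 333, 30]);
  cube([48, 48, 376]);
  translate([301, 0, 0]) cube([48, 48, 376]);
  translate([0, 285, 0]) cube([48, 48, 376]);
  translate([301, 285, 0]) cube([48, 48, 376]);
}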